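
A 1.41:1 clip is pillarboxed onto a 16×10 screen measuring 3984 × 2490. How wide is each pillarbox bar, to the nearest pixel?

237 px

1.41:1 is narrower than 16×10, so it spans the full height.
That makes the image 3510.90 px wide (2490 × 1.410).
3984 − 3510.90 = 473.10 px of bars (236.55 each).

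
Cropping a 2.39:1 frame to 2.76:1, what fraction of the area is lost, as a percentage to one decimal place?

13.4%

Going from 2.39:1 to 2.76:1 means cutting height while keeping width.
Fraction kept = (2.390)/(2.760) ≈ 86.59%, so 13.41% is lost.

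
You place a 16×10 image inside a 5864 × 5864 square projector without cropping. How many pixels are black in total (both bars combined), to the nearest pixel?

12894936 pixels

Since 1.600 > 1.000, the image is width-limited.
That makes the image 3665.0000 px tall (5864 × 10/16).
5864 − 3665.0000 = 2199.0000 px of bars.
Bar area = 2199.0000 × 5864 ≈ 12894936 px.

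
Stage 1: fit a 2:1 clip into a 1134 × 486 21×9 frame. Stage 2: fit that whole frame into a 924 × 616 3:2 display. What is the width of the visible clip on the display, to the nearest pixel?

Inside the 1134×486 canvas the clip is height-limited at 972.00 × 486.00.
Second fit — the 21×9 canvas into 924×616 spans the width: 924.00 × 396.00 (×0.8148 from 1134×486).
Applying the same ×0.8148: 972.00 → 792.00.

792 px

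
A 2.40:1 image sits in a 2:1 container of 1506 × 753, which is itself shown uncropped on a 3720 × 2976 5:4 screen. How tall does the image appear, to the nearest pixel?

Inside the 1506×753 canvas the image is width-limited at 1506.00 × 627.50.
2:1 in 3720×2976: fills the width, so the intermediate becomes 3720.00 × 1860.00 — a scale of ×2.4701.
Applying the same ×2.4701: 627.50 → 1550.00.

1550 px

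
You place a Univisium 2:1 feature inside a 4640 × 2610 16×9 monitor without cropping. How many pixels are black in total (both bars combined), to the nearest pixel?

1345600 pixels

Univisium 2:1 (2.000) > 16×9 (1.778), so the feature fills the width.
The feature is 4640 × 1/2 ≈ 2320.0000 px tall.
2610 − 2320.0000 = 290.0000 px of bars.
Across the 4640-px span: 290.0000 × 4640 ≈ 1345600 px.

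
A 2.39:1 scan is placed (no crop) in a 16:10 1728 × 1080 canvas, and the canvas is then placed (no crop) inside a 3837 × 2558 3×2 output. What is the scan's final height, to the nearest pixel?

1605 px

2.39:1 in 1728×1080: fills the width, so the scan is 1728.00 × 723.01.
The 16:10 canvas is width-limited in 3837×2558, giving 3837.00 × 2398.12; scale factor 2.2205.
So the scan's height is 723.01 × 2.2205 ≈ 1605.44.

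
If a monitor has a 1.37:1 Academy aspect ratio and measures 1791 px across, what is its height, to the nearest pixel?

1307 px

At 1.37:1 Academy, 1791 / 1.370 ≈ 1307.30.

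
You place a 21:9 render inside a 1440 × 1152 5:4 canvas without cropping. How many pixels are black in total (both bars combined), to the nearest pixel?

21:9 is wider than 5:4, so it spans the full width.
Content height = 1440 × 9/21 ≈ 617.1429 px.
Leftover height: 1152 − 617.1429 = 534.8571 px.
Bar area = 534.8571 × 1440 ≈ 770194 px.

770194 pixels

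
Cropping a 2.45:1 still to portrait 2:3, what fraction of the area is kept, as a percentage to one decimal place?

27.2%

Going from 2.45:1 to portrait 2:3 means cutting width while keeping height.
Area ratio = (0.667)/(2.450) = 27.21% retained.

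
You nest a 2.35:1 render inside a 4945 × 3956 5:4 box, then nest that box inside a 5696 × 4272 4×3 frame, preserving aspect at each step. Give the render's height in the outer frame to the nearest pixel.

2.35:1 in 4945×3956: fills the width, so the render is 4945.00 × 2104.26.
5:4 in 5696×4272: fills the height, so the intermediate becomes 5340.00 × 4272.00 — a scale of ×1.0799.
Applying the same ×1.0799: 2104.26 → 2272.34.

2272 px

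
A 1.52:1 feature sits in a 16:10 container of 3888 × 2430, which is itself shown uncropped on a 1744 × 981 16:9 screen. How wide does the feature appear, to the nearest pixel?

Inside the 3888×2430 canvas the feature is height-limited at 3693.60 × 2430.00.
Second fit — the 16:10 canvas into 1744×981 spans the height: 1569.60 × 981.00 (×0.4037 from 3888×2430).
The feature scales with it: width 3693.60 × 0.4037 ≈ 1491.12.

1491 px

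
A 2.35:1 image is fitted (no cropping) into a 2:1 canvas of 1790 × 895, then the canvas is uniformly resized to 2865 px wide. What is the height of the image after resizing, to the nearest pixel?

1219 px

In the 1790×895 frame the image fills the width: height = 1790 / 2.350 ≈ 761.70 px.
Resizing to 2865 px wide multiplies everything by 1.6006: 761.70 → 1219.15 px.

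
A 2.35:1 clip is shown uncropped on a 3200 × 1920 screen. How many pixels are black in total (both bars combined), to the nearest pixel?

1786553 pixels

Since 2.350 > 1.667, the clip is width-limited.
Content height = 3200 / 2.350 ≈ 1361.7021 px.
Black = 1920 − 1361.7021 = 558.2979 px.
That's 558.2979 × 3200 ≈ 1786553 black pixels.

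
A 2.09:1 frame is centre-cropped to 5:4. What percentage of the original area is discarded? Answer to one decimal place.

40.2%

Going from 2.09:1 to 5:4 means cutting width while keeping height.
(1.250)/(2.090) ≈ 0.598 of the area survives, leaving 40.19% discarded.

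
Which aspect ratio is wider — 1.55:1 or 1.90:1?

1.55 and 1.9; 1.9 > 1.55.

1.90:1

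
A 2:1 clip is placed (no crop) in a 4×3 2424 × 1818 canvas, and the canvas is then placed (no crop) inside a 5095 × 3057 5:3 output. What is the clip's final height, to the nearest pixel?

2:1 in 2424×1818: fills the width, so the clip is 2424.00 × 1212.00.
The 4×3 canvas is height-limited in 5095×3057, giving 4076.00 × 3057.00; scale factor 1.6815.
Applying the same ×1.6815: 1212.00 → 2038.00.

2038 px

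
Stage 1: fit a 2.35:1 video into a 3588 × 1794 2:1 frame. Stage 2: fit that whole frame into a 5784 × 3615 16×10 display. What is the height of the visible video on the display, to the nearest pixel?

2461 px

2.35:1 in 3588×1794: fills the width, so the video is 3588.00 × 1526.81.
The 2:1 canvas is width-limited in 5784×3615, giving 5784.00 × 2892.00; scale factor 1.6120.
So the video's height is 1526.81 × 1.6120 ≈ 2461.28.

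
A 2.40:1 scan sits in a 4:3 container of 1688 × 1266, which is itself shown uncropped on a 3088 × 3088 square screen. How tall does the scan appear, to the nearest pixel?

1287 px

2.40:1 in 1688×1266: fills the width, so the scan is 1688.00 × 703.33.
Second fit — the 4:3 canvas into 3088×3088 spans the width: 3088.00 × 2316.00 (×1.8294 from 1688×1266).
Applying the same ×1.8294: 703.33 → 1286.67.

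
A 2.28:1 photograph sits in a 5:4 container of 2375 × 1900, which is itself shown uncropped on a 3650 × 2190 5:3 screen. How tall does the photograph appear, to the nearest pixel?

First fit — 2.28:1 into 2375×1900 spans the width: 2375.00 × 1041.67.
Second fit — the 5:4 canvas into 3650×2190 spans the height: 2737.50 × 2190.00 (×1.1526 from 2375×1900).
Applying the same ×1.1526: 1041.67 → 1200.66.

1201 px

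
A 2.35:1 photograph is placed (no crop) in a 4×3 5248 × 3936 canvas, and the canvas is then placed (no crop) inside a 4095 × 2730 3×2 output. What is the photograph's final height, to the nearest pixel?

1549 px

2.35:1 in 5248×3936: fills the width, so the photograph is 5248.00 × 2233.19.
Second fit — the 4×3 canvas into 4095×2730 spans the height: 3640.00 × 2730.00 (×0.6936 from 5248×3936).
So the photograph's height is 2233.19 × 0.6936 ≈ 1548.94.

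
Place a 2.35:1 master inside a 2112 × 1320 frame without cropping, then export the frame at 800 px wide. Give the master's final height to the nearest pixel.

340 px

In the 2112×1320 frame the master fills the width: height = 2112 / 2.350 ≈ 898.72 px.
Scaling 2112 → 800 is ×0.3788, so the height becomes 898.72 × 0.3788 ≈ 340.43 px.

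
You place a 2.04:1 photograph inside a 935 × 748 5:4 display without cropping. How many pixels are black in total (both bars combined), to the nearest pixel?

Since 2.040 > 1.250, the photograph is width-limited.
The photograph is 935 / 2.040 ≈ 458.3333 px tall.
Black = 748 − 458.3333 = 289.6667 px.
That's 289.6667 × 935 ≈ 270838 black pixels.

270838 pixels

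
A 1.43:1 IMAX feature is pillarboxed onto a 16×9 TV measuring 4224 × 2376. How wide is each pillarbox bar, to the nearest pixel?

1.43:1 IMAX (1.430) < 16×9 (1.778), so the feature fills the height.
That makes the image 3397.68 px wide (2376 × 1.430).
Leftover width: 4224 − 3397.68 = 826.32 px → 413.16 each side.

413 px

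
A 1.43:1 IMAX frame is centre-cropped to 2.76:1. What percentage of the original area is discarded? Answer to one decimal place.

48.2%

2.76:1 is wider than 1.43:1 IMAX, so the crop keeps the full width and trims the height.
(1.430)/(2.760) ≈ 0.518 of the area survives, leaving 48.19% discarded.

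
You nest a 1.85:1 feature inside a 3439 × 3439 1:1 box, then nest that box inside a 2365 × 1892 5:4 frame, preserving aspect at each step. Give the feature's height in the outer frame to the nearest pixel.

1.85:1 in 3439×3439: fills the width, so the feature is 3439.00 × 1858.92.
The 1:1 canvas is height-limited in 2365×1892, giving 1892.00 × 1892.00; scale factor 0.5502.
So the feature's height is 1858.92 × 0.5502 ≈ 1022.70.

1023 px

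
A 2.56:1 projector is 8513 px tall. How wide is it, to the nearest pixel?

8513 × 2.560 = 21793.28.

21793 px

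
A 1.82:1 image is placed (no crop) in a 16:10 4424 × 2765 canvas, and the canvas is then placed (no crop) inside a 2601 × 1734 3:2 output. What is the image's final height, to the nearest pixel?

1429 px

Inside the 4424×2765 canvas the image is width-limited at 4424.00 × 2430.77.
16:10 in 2601×1734: fills the width, so the intermediate becomes 2601.00 × 1625.62 — a scale of ×0.5879.
The image scales with it: height 2430.77 × 0.5879 ≈ 1429.12.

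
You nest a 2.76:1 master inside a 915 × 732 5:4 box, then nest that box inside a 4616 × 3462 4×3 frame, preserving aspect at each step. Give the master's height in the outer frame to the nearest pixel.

2.76:1 in 915×732: fills the width, so the master is 915.00 × 331.52.
5:4 in 4616×3462: fills the height, so the intermediate becomes 4327.50 × 3462.00 — a scale of ×4.7295.
So the master's height is 331.52 × 4.7295 ≈ 1567.93.

1568 px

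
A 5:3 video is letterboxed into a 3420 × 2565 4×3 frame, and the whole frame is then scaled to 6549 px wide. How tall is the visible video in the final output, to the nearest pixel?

At 3420×2565 the video is width-limited, so height = 3420 × 3/5 ≈ 2052.00 px.
The frame scales by 6549/3420 = 1.9149; 2052.00 × 1.9149 ≈ 3929.40 px.

3929 px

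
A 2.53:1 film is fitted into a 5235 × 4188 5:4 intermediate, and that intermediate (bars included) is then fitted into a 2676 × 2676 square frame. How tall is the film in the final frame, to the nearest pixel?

First fit — 2.53:1 into 5235×4188 spans the width: 5235.00 × 2069.17.
Second fit — the 5:4 canvas into 2676×2676 spans the width: 2676.00 × 2140.80 (×0.5112 from 5235×4188).
So the film's height is 2069.17 × 0.5112 ≈ 1057.71.

1058 px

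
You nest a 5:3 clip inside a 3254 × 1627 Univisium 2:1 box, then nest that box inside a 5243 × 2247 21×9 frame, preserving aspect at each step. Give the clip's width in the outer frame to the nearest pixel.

3745 px

5:3 in 3254×1627: fills the height, so the clip is 2711.67 × 1627.00.
Univisium 2:1 in 5243×2247: fills the height, so the intermediate becomes 4494.00 × 2247.00 — a scale of ×1.3811.
The clip scales with it: width 2711.67 × 1.3811 ≈ 3745.00.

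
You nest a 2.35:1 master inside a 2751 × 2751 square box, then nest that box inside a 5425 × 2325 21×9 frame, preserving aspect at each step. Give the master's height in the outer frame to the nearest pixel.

989 px

Inside the 2751×2751 canvas the master is width-limited at 2751.00 × 1170.64.
square in 5425×2325: fills the height, so the intermediate becomes 2325.00 × 2325.00 — a scale of ×0.8451.
So the master's height is 1170.64 × 0.8451 ≈ 989.36.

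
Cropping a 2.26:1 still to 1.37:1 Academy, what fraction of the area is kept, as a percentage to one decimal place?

60.6%

1.37:1 Academy is narrower than 2.26:1, so the crop keeps the full height and trims the width.
Area ratio = (1.370)/(2.260) = 60.62% retained.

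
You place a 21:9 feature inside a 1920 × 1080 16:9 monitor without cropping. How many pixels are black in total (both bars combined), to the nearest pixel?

493714 pixels

21:9 (2.333) > 16:9 (1.778), so the feature fills the width.
Content height = 1920 × 9/21 ≈ 822.8571 px.
1080 − 822.8571 = 257.1429 px of bars.
Bar area = 257.1429 × 1920 ≈ 493714 px.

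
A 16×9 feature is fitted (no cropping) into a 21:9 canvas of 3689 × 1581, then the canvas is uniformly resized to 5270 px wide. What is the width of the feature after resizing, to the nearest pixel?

4015 px

At 3689×1581 the feature is height-limited, so width = 1581 × 16/9 ≈ 2810.67 px.
The frame scales by 5270/3689 = 1.4286; 2810.67 × 1.4286 ≈ 4015.24 px.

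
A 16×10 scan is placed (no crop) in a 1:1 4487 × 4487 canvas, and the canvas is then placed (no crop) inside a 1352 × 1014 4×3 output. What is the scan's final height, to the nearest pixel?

634 px

First fit — 16×10 into 4487×4487 spans the width: 4487.00 × 2804.38.
1:1 in 1352×1014: fills the height, so the intermediate becomes 1014.00 × 1014.00 — a scale of ×0.2260.
Applying the same ×0.2260: 2804.38 → 633.75.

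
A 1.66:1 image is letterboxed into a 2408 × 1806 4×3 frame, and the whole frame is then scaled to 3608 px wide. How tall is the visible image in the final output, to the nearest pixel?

2173 px

In the 2408×1806 frame the image fills the width: height = 2408 / 1.660 ≈ 1450.60 px.
The frame scales by 3608/2408 = 1.4983; 1450.60 × 1.4983 ≈ 2173.49 px.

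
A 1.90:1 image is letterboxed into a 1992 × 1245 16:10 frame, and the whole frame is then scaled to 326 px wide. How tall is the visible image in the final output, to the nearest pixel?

At 1992×1245 the image is width-limited, so height = 1992 / 1.900 ≈ 1048.42 px.
The frame scales by 326/1992 = 0.1637; 1048.42 × 0.1637 ≈ 171.58 px.

172 px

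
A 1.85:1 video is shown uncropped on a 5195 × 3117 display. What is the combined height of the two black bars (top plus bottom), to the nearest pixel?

Since 1.850 > 1.667, the video is width-limited.
That makes the image 2808.11 px tall (5195 / 1.850).
Leftover height: 3117 − 2808.11 = 308.89 px.

309 px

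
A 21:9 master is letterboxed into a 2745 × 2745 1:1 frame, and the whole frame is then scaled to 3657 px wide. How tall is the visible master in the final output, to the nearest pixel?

1567 px

Fitted into 2745×2745, the master spans the width; its height is 2745 × 9/21 ≈ 1176.43 px.
The frame scales by 3657/2745 = 1.3322; 1176.43 × 1.3322 ≈ 1567.29 px.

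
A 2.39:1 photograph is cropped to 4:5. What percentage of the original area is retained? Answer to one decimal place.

Going from 2.39:1 to 4:5 means cutting width while keeping height.
Area ratio = (0.800)/(2.390) = 33.47% retained.

33.5%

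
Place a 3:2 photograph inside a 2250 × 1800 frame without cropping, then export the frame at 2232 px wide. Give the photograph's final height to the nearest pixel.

1488 px

At 2250×1800 the photograph is width-limited, so height = 2250 × 2/3 ≈ 1500.00 px.
Resizing to 2232 px wide multiplies everything by 0.9920: 1500.00 → 1488.00 px.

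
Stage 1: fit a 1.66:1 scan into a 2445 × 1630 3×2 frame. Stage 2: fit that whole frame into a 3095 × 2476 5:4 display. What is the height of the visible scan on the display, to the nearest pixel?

1.66:1 in 2445×1630: fills the width, so the scan is 2445.00 × 1472.89.
The 3×2 canvas is width-limited in 3095×2476, giving 3095.00 × 2063.33; scale factor 1.2658.
The scan scales with it: height 1472.89 × 1.2658 ≈ 1864.46.

1864 px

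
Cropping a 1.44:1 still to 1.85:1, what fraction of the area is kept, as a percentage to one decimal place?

The width stays; only height is cut (since 1.85:1 is wider than 1.44:1).
Area ratio = (1.440)/(1.850) = 77.84% retained.

77.8%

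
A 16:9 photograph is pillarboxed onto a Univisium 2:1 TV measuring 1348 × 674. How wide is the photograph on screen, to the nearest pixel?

1198 px

16:9 is narrower than Univisium 2:1, so it spans the full height.
Content width = 674 × 16/9 ≈ 1198.22 px.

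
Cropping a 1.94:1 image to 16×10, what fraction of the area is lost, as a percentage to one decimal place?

Going from 1.94:1 to 16×10 means cutting width while keeping height.
(1.600)/(1.940) ≈ 0.825 of the area survives, leaving 17.53% discarded.

17.5%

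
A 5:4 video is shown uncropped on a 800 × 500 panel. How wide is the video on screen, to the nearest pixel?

5:4 is narrower than 16:10, so it spans the full height.
Content width = 500 × 5/4 ≈ 625.00 px.

625 px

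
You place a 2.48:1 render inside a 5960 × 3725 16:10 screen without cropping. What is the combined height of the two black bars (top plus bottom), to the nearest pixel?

2.48:1 (2.480) > 16:10 (1.600), so the render fills the width.
Content height = 5960 / 2.480 ≈ 2403.23 px.
Leftover height: 3725 − 2403.23 = 1321.77 px.

1322 px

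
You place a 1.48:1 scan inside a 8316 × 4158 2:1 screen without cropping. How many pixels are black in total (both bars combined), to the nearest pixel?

1.48:1 (1.480) < 2:1 (2.000), so the scan fills the height.
That makes the image 6153.8400 px wide (4158 × 1.480).
8316 − 6153.8400 = 2162.1600 px of bars.
Bar area = 2162.1600 × 4158 ≈ 8990261 px.

8990261 pixels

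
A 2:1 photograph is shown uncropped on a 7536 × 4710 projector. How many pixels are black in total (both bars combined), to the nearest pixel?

7098912 pixels

Since 2.000 > 1.600, the photograph is width-limited.
Content height = 7536 × 1/2 ≈ 3768.0000 px.
4710 − 3768.0000 = 942.0000 px of bars.
That's 942.0000 × 7536 ≈ 7098912 black pixels.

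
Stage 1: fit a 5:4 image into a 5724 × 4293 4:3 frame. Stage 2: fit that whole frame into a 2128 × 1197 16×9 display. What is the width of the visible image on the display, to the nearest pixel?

First fit — 5:4 into 5724×4293 spans the height: 5366.25 × 4293.00.
4:3 in 2128×1197: fills the height, so the intermediate becomes 1596.00 × 1197.00 — a scale of ×0.2788.
Applying the same ×0.2788: 5366.25 → 1496.25.

1496 px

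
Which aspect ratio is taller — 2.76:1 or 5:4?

2.76 and 5:4 = 1.25; 2.76 > 1.25. The smaller width-to-height ratio is the taller frame.

5:4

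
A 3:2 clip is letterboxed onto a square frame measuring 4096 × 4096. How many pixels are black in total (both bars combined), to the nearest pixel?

5592405 pixels

3:2 (1.500) > square (1.000), so the clip fills the width.
That makes the image 2730.6667 px tall (4096 × 2/3).
4096 − 2730.6667 = 1365.3333 px of bars.
Bar area = 1365.3333 × 4096 ≈ 5592405 px.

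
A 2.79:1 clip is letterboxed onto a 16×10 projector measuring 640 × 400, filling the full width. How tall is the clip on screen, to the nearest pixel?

The clip is 640 / 2.790 ≈ 229.39 px tall.

229 px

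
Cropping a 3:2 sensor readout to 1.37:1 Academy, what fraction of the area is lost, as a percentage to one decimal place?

The height stays; only width is cut (since 1.37:1 Academy is narrower than 3:2).
(1.370)/(1.500) ≈ 0.913 of the area survives, leaving 8.67% discarded.

8.7%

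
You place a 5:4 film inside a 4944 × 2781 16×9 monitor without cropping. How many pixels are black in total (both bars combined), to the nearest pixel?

5:4 is narrower than 16×9, so it spans the full height.
That makes the image 3476.2500 px wide (2781 × 5/4).
Leftover width: 4944 − 3476.2500 = 1467.7500 px.
Bar area = 1467.7500 × 2781 ≈ 4081813 px.

4081813 pixels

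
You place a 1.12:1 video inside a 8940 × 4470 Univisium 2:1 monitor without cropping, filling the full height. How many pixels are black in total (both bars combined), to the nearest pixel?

17583192 pixels

That makes the image 5006.4000 px wide (4470 × 1.120).
8940 − 5006.4000 = 3933.6000 px of bars.
That's 3933.6000 × 4470 ≈ 17583192 black pixels.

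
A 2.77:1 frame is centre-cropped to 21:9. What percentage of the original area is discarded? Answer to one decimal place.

Going from 2.77:1 to 21:9 means cutting width while keeping height.
Area ratio = (2.333)/(2.770) = 84.24%; the remaining 15.76% is cropped out.

15.8%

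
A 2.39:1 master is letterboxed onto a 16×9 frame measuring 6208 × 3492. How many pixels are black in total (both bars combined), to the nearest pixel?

5553121 pixels

2.39:1 (2.390) > 16×9 (1.778), so the master fills the width.
Content height = 6208 / 2.390 ≈ 2597.4895 px.
Black = 3492 − 2597.4895 = 894.5105 px.
That's 894.5105 × 6208 ≈ 5553121 black pixels.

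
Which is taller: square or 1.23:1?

square

square = 1 and 1.23; 1.23 > 1. The smaller width-to-height ratio is the taller frame.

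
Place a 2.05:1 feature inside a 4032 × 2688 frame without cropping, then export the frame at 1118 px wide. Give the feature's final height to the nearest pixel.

At 4032×2688 the feature is width-limited, so height = 4032 / 2.050 ≈ 1966.83 px.
The frame scales by 1118/4032 = 0.2773; 1966.83 × 0.2773 ≈ 545.37 px.

545 px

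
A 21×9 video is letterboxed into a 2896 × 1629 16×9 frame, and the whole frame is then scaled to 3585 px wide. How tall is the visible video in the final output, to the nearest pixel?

1536 px

At 2896×1629 the video is width-limited, so height = 2896 × 9/21 ≈ 1241.14 px.
The frame scales by 3585/2896 = 1.2379; 1241.14 × 1.2379 ≈ 1536.43 px.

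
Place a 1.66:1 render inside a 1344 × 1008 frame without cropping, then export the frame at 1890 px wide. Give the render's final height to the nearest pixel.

At 1344×1008 the render is width-limited, so height = 1344 / 1.660 ≈ 809.64 px.
The frame scales by 1890/1344 = 1.4062; 809.64 × 1.4062 ≈ 1138.55 px.

1139 px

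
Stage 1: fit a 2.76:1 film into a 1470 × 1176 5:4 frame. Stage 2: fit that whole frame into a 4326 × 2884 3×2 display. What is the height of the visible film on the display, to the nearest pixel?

1306 px

First fit — 2.76:1 into 1470×1176 spans the width: 1470.00 × 532.61.
Second fit — the 5:4 canvas into 4326×2884 spans the height: 3605.00 × 2884.00 (×2.4524 from 1470×1176).
The film scales with it: height 532.61 × 2.4524 ≈ 1306.16.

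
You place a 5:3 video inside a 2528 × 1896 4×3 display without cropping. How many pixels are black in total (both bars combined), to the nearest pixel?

958618 pixels

5:3 is wider than 4×3, so it spans the full width.
That makes the image 1516.8000 px tall (2528 × 3/5).
Leftover height: 1896 − 1516.8000 = 379.2000 px.
Bar area = 379.2000 × 2528 ≈ 958618 px.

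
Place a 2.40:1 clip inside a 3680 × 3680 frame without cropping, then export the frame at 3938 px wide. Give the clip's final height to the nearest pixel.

1641 px

In the 3680×3680 frame the clip fills the width: height = 3680 / 2.400 ≈ 1533.33 px.
Scaling 3680 → 3938 is ×1.0701, so the height becomes 1533.33 × 1.0701 ≈ 1640.83 px.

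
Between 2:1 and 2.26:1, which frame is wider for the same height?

2.26:1

2 and 2.26; 2.26 > 2.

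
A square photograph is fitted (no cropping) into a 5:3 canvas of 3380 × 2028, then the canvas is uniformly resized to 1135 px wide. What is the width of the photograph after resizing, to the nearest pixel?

At 3380×2028 the photograph is height-limited, so width = 2028 × 1/1 ≈ 2028.00 px.
The frame scales by 1135/3380 = 0.3358; 2028.00 × 0.3358 ≈ 681.00 px.

681 px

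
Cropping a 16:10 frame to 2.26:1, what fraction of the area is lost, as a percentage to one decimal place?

29.2%

2.26:1 is wider than 16:10, so the crop keeps the full width and trims the height.
(1.600)/(2.260) ≈ 0.708 of the area survives, leaving 29.20% discarded.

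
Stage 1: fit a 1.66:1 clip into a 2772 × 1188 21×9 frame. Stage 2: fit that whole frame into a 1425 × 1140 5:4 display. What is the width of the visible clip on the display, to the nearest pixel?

Inside the 2772×1188 canvas the clip is height-limited at 1972.08 × 1188.00.
The 21×9 canvas is width-limited in 1425×1140, giving 1425.00 × 610.71; scale factor 0.5141.
The clip scales with it: width 1972.08 × 0.5141 ≈ 1013.79.

1014 px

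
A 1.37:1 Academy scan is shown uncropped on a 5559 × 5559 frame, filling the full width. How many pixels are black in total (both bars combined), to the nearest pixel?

That makes the image 4057.6642 px tall (5559 / 1.370).
Leftover height: 5559 − 4057.6642 = 1501.3358 px.
Bar area = 1501.3358 × 5559 ≈ 8345926 px.

8345926 pixels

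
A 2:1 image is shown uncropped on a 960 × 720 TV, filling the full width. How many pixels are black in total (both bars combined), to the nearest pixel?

That makes the image 480.0000 px tall (960 × 1/2).
Leftover height: 720 − 480.0000 = 240.0000 px.
That's 240.0000 × 960 ≈ 230400 black pixels.

230400 pixels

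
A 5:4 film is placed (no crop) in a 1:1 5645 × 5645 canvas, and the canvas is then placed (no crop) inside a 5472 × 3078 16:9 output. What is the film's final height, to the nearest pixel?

2462 px

Inside the 5645×5645 canvas the film is width-limited at 5645.00 × 4516.00.
1:1 in 5472×3078: fills the height, so the intermediate becomes 3078.00 × 3078.00 — a scale of ×0.5453.
Applying the same ×0.5453: 4516.00 → 2462.40.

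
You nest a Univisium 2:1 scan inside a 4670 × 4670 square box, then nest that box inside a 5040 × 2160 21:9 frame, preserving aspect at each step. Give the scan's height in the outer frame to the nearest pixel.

First fit — Univisium 2:1 into 4670×4670 spans the width: 4670.00 × 2335.00.
The square canvas is height-limited in 5040×2160, giving 2160.00 × 2160.00; scale factor 0.4625.
Applying the same ×0.4625: 2335.00 → 1080.00.

1080 px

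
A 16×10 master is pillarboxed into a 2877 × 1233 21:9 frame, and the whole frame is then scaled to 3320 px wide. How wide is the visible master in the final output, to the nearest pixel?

At 2877×1233 the master is height-limited, so width = 1233 × 16/10 ≈ 1972.80 px.
Resizing to 3320 px wide multiplies everything by 1.1540: 1972.80 → 2276.57 px.

2277 px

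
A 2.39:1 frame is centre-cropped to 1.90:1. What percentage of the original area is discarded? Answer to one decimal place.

20.5%

1.90:1 is narrower than 2.39:1, so the crop keeps the full height and trims the width.
Area ratio = (1.900)/(2.390) = 79.50%; the remaining 20.50% is cropped out.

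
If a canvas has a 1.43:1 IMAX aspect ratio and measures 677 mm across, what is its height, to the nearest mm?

473 mm

Height = 677 / 1.430 = 473.43.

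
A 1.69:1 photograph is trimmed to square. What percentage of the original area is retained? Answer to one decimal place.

59.2%

square is narrower than 1.69:1, so the crop keeps the full height and trims the width.
(1.000)/(1.690) ≈ 0.592 of the area survives.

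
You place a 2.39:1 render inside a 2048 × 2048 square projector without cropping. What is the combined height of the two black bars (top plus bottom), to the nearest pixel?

1191 px

2.39:1 (2.390) > square (1.000), so the render fills the width.
Content height = 2048 / 2.390 ≈ 856.90 px.
Black = 2048 − 856.90 = 1191.10 px.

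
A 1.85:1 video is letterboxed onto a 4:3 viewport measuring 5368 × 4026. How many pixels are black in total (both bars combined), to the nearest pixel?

6035663 pixels

1.85:1 (1.850) > 4:3 (1.333), so the video fills the width.
That makes the image 2901.6216 px tall (5368 / 1.850).
Black = 4026 − 2901.6216 = 1124.3784 px.
Across the 5368-px span: 1124.3784 × 5368 ≈ 6035663 px.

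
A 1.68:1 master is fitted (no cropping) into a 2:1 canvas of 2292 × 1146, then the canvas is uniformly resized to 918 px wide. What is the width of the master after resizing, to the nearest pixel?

At 2292×1146 the master is height-limited, so width = 1146 × 1.680 ≈ 1925.28 px.
Scaling 2292 → 918 is ×0.4005, so the width becomes 1925.28 × 0.4005 ≈ 771.12 px.

771 px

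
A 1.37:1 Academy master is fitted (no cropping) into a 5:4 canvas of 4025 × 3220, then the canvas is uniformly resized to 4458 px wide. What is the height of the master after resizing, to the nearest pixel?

At 4025×3220 the master is width-limited, so height = 4025 / 1.370 ≈ 2937.96 px.
The frame scales by 4458/4025 = 1.1076; 2937.96 × 1.1076 ≈ 3254.01 px.

3254 px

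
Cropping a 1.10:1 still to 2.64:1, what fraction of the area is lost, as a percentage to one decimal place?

58.3%

2.64:1 is wider than 1.10:1, so the crop keeps the full width and trims the height.
Area ratio = (1.100)/(2.640) = 41.67%; the remaining 58.33% is cropped out.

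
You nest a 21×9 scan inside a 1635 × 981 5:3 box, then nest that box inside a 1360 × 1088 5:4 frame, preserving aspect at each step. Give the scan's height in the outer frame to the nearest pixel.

583 px

21×9 in 1635×981: fills the width, so the scan is 1635.00 × 700.71.
Second fit — the 5:3 canvas into 1360×1088 spans the width: 1360.00 × 816.00 (×0.8318 from 1635×981).
So the scan's height is 700.71 × 0.8318 ≈ 582.86.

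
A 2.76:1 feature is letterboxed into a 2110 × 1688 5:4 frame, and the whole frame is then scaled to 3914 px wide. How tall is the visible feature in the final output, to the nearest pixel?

Fitted into 2110×1688, the feature spans the width; its height is 2110 / 2.760 ≈ 764.49 px.
The frame scales by 3914/2110 = 1.8550; 764.49 × 1.8550 ≈ 1418.12 px.

1418 px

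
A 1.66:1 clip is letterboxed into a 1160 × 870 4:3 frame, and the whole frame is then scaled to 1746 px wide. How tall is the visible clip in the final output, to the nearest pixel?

Fitted into 1160×870, the clip spans the width; its height is 1160 / 1.660 ≈ 698.80 px.
Scaling 1160 → 1746 is ×1.5052, so the height becomes 698.80 × 1.5052 ≈ 1051.81 px.

1052 px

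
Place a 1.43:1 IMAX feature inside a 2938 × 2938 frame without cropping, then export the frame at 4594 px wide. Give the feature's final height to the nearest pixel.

3213 px

At 2938×2938 the feature is width-limited, so height = 2938 / 1.430 ≈ 2054.55 px.
Scaling 2938 → 4594 is ×1.5636, so the height becomes 2054.55 × 1.5636 ≈ 3212.59 px.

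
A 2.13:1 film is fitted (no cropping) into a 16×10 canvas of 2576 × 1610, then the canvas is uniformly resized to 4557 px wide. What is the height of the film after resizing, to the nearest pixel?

At 2576×1610 the film is width-limited, so height = 2576 / 2.130 ≈ 1209.39 px.
Scaling 2576 → 4557 is ×1.7690, so the height becomes 1209.39 × 1.7690 ≈ 2139.44 px.

2139 px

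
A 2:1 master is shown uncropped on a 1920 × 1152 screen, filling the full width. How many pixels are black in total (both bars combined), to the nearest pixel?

The master is 1920 × 1/2 ≈ 960.0000 px tall.
Black = 1152 − 960.0000 = 192.0000 px.
Across the 1920-px span: 192.0000 × 1920 ≈ 368640 px.

368640 pixels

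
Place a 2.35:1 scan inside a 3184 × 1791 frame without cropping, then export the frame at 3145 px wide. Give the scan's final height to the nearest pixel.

1338 px

At 3184×1791 the scan is width-limited, so height = 3184 / 2.350 ≈ 1354.89 px.
Scaling 3184 → 3145 is ×0.9878, so the height becomes 1354.89 × 0.9878 ≈ 1338.30 px.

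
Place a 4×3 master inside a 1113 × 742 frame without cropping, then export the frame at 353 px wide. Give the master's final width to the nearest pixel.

In the 1113×742 frame the master fills the height: width = 742 × 4/3 ≈ 989.33 px.
The frame scales by 353/1113 = 0.3172; 989.33 × 0.3172 ≈ 313.78 px.

314 px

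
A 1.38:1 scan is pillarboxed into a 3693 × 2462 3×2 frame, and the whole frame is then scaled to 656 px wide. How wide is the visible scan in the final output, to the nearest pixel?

604 px

At 3693×2462 the scan is height-limited, so width = 2462 × 1.380 ≈ 3397.56 px.
The frame scales by 656/3693 = 0.1776; 3397.56 × 0.1776 ≈ 603.52 px.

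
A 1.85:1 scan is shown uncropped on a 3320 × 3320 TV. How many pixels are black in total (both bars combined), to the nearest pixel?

5064346 pixels

1.85:1 is wider than square, so it spans the full width.
Content height = 3320 / 1.850 ≈ 1794.5946 px.
3320 − 1794.5946 = 1525.4054 px of bars.
Bar area = 1525.4054 × 3320 ≈ 5064346 px.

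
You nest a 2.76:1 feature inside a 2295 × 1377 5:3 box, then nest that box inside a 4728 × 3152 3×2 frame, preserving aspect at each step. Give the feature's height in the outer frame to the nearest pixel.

Inside the 2295×1377 canvas the feature is width-limited at 2295.00 × 831.52.
Second fit — the 5:3 canvas into 4728×3152 spans the width: 4728.00 × 2836.80 (×2.0601 from 2295×1377).
The feature scales with it: height 831.52 × 2.0601 ≈ 1713.04.

1713 px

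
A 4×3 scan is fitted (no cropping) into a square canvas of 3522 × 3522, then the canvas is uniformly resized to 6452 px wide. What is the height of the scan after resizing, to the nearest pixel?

At 3522×3522 the scan is width-limited, so height = 3522 × 3/4 ≈ 2641.50 px.
Resizing to 6452 px wide multiplies everything by 1.8319: 2641.50 → 4839.00 px.

4839 px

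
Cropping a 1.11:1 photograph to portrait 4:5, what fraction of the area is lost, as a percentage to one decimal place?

27.9%

The height stays; only width is cut (since portrait 4:5 is narrower than 1.11:1).
(0.800)/(1.110) ≈ 0.721 of the area survives, leaving 27.93% discarded.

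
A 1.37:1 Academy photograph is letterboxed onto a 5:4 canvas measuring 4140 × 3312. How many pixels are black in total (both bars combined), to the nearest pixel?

Since 1.370 > 1.250, the photograph is width-limited.
That makes the image 3021.8978 px tall (4140 / 1.370).
Leftover height: 3312 − 3021.8978 = 290.1022 px.
Across the 4140-px span: 290.1022 × 4140 ≈ 1201023 px.

1201023 pixels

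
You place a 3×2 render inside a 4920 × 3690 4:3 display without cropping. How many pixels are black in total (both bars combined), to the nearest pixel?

3×2 is wider than 4:3, so it spans the full width.
That makes the image 3280.0000 px tall (4920 × 2/3).
3690 − 3280.0000 = 410.0000 px of bars.
Across the 4920-px span: 410.0000 × 4920 ≈ 2017200 px.

2017200 pixels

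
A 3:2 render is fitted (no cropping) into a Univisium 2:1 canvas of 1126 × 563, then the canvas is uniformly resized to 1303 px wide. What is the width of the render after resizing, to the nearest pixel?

At 1126×563 the render is height-limited, so width = 563 × 3/2 ≈ 844.50 px.
The frame scales by 1303/1126 = 1.1572; 844.50 × 1.1572 ≈ 977.25 px.

977 px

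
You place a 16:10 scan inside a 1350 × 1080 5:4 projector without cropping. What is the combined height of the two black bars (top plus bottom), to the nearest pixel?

Since 1.600 > 1.250, the scan is width-limited.
The scan is 1350 × 10/16 ≈ 843.75 px tall.
Leftover height: 1080 − 843.75 = 236.25 px.

236 px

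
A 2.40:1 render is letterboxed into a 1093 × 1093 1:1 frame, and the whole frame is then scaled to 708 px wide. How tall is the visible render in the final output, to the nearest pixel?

295 px

In the 1093×1093 frame the render fills the width: height = 1093 / 2.400 ≈ 455.42 px.
Scaling 1093 → 708 is ×0.6478, so the height becomes 455.42 × 0.6478 ≈ 295.00 px.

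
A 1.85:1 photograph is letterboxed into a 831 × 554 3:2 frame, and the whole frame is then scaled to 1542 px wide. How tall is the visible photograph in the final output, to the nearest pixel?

834 px

In the 831×554 frame the photograph fills the width: height = 831 / 1.850 ≈ 449.19 px.
The frame scales by 1542/831 = 1.8556; 449.19 × 1.8556 ≈ 833.51 px.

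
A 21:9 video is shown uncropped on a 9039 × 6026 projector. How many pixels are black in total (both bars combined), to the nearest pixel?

19453219 pixels

21:9 is wider than 3:2, so it spans the full width.
Content height = 9039 × 9/21 ≈ 3873.8571 px.
6026 − 3873.8571 = 2152.1429 px of bars.
That's 2152.1429 × 9039 ≈ 19453219 black pixels.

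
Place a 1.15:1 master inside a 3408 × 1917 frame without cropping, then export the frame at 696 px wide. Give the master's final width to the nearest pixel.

450 px

In the 3408×1917 frame the master fills the height: width = 1917 × 1.150 ≈ 2204.55 px.
Scaling 3408 → 696 is ×0.2042, so the width becomes 2204.55 × 0.2042 ≈ 450.23 px.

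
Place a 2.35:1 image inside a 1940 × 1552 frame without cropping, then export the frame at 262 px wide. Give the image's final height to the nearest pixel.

Fitted into 1940×1552, the image spans the width; its height is 1940 / 2.350 ≈ 825.53 px.
Scaling 1940 → 262 is ×0.1351, so the height becomes 825.53 × 0.1351 ≈ 111.49 px.

111 px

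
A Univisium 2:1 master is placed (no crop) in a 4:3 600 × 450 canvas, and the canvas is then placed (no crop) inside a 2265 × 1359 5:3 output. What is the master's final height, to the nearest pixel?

First fit — Univisium 2:1 into 600×450 spans the width: 600.00 × 300.00.
The 4:3 canvas is height-limited in 2265×1359, giving 1812.00 × 1359.00; scale factor 3.0200.
The master scales with it: height 300.00 × 3.0200 ≈ 906.00.

906 px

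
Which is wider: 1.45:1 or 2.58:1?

1.45 and 2.58; 2.58 > 1.45.

2.58:1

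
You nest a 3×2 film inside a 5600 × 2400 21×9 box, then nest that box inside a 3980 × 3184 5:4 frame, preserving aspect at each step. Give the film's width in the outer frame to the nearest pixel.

Inside the 5600×2400 canvas the film is height-limited at 3600.00 × 2400.00.
The 21×9 canvas is width-limited in 3980×3184, giving 3980.00 × 1705.71; scale factor 0.7107.
The film scales with it: width 3600.00 × 0.7107 ≈ 2558.57.

2559 px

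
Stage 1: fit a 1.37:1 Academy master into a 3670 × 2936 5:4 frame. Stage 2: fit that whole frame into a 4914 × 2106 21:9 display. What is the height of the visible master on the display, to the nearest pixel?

Inside the 3670×2936 canvas the master is width-limited at 3670.00 × 2678.83.
5:4 in 4914×2106: fills the height, so the intermediate becomes 2632.50 × 2106.00 — a scale of ×0.7173.
So the master's height is 2678.83 × 0.7173 ≈ 1921.53.

1922 px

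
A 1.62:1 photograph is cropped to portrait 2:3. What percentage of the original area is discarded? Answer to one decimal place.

58.8%

portrait 2:3 is narrower than 1.62:1, so the crop keeps the full height and trims the width.
Area ratio = (0.667)/(1.620) = 41.15%; the remaining 58.85% is cropped out.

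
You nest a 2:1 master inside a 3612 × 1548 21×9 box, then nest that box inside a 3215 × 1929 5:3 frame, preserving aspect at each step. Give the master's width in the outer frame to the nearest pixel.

2:1 in 3612×1548: fills the height, so the master is 3096.00 × 1548.00.
Second fit — the 21×9 canvas into 3215×1929 spans the width: 3215.00 × 1377.86 (×0.8901 from 3612×1548).
The master scales with it: width 3096.00 × 0.8901 ≈ 2755.71.

2756 px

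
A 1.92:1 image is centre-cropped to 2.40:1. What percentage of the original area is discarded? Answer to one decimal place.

2.40:1 is wider than 1.92:1, so the crop keeps the full width and trims the height.
Fraction kept = (1.920)/(2.400) ≈ 80.00%, so 20.00% is lost.

20.0%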